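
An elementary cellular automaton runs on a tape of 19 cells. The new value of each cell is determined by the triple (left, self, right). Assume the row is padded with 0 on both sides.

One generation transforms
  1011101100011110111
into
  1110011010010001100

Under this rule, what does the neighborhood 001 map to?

At position 10 the neighborhood is 001; the next row has 0 there.

0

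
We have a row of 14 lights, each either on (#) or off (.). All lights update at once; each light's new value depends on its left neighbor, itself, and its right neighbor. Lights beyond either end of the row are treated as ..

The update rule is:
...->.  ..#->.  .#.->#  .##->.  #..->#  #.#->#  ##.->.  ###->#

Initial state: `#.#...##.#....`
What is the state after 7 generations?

####....###...
.##.#....#.#..
...###...####.
....#.#...##.#
....####....##
.....##.#.....
.......###....

.......###....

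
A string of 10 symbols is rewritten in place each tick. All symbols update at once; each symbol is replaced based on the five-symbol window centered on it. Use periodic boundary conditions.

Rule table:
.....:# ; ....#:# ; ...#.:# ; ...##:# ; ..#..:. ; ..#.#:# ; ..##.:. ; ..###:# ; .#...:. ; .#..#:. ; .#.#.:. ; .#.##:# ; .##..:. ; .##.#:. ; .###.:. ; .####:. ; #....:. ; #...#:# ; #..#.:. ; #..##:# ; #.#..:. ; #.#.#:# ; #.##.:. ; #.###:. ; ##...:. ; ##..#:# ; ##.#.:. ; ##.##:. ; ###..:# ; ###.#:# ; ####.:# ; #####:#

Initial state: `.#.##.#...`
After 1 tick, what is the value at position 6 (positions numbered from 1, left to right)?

tick 1: ###......#
position 6 holds .

.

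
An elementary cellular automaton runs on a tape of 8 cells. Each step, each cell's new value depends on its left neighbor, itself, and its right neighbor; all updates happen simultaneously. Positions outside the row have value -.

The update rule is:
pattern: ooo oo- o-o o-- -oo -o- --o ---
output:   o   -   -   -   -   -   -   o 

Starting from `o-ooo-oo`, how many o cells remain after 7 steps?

1

---o----
oo---ooo
---o--o-
oo------
---ooooo
oo--ooo-
-----o--
count of o: 1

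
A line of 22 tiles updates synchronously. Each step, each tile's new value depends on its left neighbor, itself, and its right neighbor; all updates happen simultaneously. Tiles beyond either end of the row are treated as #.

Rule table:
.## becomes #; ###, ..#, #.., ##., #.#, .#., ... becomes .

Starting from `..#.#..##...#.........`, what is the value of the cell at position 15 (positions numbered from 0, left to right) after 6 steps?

.......#..............
......................
......................  (fixed point — unchanged through step 6)
position 15 holds .

.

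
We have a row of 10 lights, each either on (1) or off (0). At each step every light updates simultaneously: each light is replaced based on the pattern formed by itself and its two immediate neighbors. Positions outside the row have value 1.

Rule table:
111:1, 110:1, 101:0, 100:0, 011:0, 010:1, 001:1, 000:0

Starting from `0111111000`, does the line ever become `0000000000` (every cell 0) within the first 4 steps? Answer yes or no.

0011111001
0101111010
0100111010
0101011010
step 4 is 0101011010, still not uniform 0

no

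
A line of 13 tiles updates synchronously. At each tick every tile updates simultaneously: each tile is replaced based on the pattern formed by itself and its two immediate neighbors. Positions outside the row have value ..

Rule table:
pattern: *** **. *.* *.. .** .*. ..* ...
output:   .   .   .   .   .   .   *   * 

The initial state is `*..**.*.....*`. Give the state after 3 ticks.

...*.....****

..*.....****.
**..****.....
...*.....****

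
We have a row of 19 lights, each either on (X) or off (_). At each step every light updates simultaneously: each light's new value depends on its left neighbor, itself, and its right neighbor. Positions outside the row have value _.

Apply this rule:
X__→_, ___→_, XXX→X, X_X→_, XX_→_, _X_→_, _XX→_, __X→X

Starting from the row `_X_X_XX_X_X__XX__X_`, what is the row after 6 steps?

_______X___X_______

X___________X___X__
___________X___X___
__________X___X____
_________X___X_____
________X___X______
_______X___X_______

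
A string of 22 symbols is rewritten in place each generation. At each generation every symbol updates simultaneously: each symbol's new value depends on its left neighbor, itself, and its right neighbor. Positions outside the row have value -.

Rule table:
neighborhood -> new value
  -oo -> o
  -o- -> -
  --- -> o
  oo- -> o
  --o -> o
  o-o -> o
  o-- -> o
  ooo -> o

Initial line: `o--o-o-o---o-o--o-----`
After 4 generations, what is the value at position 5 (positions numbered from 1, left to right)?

-oo-o-o-ooo-o-oo-ooooo
oooo-o-ooooo-ooooooooo
ooooo-oooooooooooooooo
oooooooooooooooooooooo
position 5 holds o

o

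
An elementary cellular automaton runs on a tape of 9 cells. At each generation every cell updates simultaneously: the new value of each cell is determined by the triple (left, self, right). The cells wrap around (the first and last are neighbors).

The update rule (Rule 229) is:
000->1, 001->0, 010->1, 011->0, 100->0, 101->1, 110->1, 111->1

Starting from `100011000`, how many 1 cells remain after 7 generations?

101001010
111001111
111000111
111010011
111110001
111110100
011111100
count of 1: 6

6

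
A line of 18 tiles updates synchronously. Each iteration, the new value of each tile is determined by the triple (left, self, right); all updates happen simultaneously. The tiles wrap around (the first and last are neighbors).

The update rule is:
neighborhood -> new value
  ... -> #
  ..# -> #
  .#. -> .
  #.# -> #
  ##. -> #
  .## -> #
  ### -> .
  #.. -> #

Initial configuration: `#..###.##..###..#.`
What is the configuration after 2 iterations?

##.###.....###.##.

.###.#######.###.#
##.###.....###.##.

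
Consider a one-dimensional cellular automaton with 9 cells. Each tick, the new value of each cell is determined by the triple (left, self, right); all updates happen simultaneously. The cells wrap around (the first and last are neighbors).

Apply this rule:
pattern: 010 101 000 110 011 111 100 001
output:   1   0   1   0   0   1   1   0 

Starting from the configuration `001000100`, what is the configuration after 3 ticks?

101110111
000100011
110111000

110111000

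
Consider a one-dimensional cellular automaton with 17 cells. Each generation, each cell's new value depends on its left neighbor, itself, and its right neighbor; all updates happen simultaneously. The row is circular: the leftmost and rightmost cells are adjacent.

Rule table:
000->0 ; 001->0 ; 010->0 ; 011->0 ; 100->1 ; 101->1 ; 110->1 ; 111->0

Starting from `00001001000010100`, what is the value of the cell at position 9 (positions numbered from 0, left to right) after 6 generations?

0

00000100100001010
00000010010000101
10000001001000010
01000000100100001
10100000010010000
01010000001001000
position 9 holds 0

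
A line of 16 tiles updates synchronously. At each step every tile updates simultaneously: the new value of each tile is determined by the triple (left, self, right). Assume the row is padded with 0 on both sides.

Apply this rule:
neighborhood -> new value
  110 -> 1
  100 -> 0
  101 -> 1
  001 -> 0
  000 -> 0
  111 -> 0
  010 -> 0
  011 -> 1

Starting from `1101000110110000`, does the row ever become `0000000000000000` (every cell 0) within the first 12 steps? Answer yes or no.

yes

step 1: 1110000111110000
step 2: 1010000100010000
step 3: 0100000000000000
step 4: 0000000000000000
all cells are 0 at step 4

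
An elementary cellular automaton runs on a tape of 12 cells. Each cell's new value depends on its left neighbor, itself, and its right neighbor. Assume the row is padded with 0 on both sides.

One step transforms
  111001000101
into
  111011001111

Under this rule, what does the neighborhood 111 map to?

1

At position 1 the neighborhood is 111; the next row has 1 there.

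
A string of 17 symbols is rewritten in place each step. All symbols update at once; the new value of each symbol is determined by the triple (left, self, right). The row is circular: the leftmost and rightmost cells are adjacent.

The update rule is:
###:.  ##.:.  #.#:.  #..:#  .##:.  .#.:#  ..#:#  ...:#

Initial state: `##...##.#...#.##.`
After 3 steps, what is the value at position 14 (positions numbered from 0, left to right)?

.

..###...#####....
##...###.....####
..###...#####....
position 14 holds .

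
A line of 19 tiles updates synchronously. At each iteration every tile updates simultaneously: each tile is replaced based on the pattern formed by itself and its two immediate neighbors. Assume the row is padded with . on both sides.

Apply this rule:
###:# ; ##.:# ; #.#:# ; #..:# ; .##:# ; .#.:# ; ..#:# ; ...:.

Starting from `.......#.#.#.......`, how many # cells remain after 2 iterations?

9

iteration 1: ......#######......
iteration 2: .....#########.....
count of #: 9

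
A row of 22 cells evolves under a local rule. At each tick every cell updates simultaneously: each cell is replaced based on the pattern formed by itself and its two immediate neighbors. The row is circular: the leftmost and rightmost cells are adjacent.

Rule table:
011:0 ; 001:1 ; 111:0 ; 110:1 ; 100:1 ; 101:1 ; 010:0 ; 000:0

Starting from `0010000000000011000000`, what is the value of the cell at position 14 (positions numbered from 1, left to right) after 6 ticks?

0101000000000101100000
1010100000001010110000
0101010000010101011001
1010101000101010101110
0101010101010101010011
1010101010101010101101
position 14 holds 0

0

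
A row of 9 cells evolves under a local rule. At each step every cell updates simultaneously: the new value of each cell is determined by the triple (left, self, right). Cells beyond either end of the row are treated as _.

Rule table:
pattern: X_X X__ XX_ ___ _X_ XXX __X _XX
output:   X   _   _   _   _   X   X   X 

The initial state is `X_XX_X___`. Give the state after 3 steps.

X_X______

_XX_X____
XX_X_____
X_X______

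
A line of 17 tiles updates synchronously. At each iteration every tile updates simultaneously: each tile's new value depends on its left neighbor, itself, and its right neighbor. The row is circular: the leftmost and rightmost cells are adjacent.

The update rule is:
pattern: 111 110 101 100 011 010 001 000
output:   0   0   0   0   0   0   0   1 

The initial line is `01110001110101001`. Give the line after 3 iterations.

00000100000000000

iteration 1: 00000100000000000
iteration 2: 11110001111111111
iteration 3: 00000100000000000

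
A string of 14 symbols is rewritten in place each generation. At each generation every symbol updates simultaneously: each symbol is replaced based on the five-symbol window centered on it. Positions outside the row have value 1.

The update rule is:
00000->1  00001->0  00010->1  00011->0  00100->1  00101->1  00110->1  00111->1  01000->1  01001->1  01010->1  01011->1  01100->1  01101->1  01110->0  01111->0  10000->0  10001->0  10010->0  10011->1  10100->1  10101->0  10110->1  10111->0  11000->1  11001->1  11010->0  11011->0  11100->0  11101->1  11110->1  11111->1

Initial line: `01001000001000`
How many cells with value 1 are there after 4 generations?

8

01101101011100
01101100100011
01101110110010
01100010111011
count of 1: 8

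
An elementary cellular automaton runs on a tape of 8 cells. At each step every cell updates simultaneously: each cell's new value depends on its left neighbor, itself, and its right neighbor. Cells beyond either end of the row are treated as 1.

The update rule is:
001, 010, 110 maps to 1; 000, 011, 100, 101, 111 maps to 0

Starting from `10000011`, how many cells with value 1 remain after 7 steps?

step 1: 10000100
step 2: 10001101
step 3: 10010100
step 4: 10110101
step 5: 10010100  (repeats step 3; period 2)
step 7: 10010100
count of 1: 3

3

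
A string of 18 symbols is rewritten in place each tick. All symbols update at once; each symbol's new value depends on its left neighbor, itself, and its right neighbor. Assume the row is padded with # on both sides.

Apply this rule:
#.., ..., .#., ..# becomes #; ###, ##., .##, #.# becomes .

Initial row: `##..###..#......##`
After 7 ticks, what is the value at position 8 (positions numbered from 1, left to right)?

#

tick 1: ..##...#########..
tick 2: ##..###.........##
tick 3: ..##...#########..  (repeats tick 1; period 2)
tick 7: ..##...#########..
position 8 holds #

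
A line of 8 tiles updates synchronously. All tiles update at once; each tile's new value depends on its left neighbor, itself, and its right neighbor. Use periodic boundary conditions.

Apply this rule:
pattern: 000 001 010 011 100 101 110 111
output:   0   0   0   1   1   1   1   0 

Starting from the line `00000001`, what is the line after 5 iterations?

00001000

10000000
01000000
00100000
00010000
00001000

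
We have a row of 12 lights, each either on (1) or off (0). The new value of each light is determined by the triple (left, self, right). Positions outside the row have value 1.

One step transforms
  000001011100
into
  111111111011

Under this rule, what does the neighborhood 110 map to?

0

At position 9 the neighborhood is 110; the next row has 0 there.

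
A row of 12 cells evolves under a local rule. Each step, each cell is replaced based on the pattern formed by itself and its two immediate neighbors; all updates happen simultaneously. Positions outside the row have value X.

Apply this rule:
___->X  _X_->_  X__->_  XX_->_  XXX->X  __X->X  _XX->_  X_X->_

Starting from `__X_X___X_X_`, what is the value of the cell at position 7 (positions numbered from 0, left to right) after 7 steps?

_X____XX____
___XXX___XXX
_XX_X__XX_XX
______X____X
_XXXXX__XXX_
__XXX__X_X__
_X_X__X____X
position 7 holds _

_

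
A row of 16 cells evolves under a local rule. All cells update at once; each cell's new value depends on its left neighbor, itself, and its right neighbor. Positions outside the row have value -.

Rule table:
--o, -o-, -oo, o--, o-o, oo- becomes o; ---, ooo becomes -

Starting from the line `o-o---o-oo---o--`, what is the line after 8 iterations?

o----oo--oo----o

oooo-oooooo-ooo-
o--ooo----ooo-oo
oooo-oo--oo-oooo
o--oooooooooo--o
oooo--------oooo
o--oo------oo--o
oooooo----oooooo
o----oo--oo----o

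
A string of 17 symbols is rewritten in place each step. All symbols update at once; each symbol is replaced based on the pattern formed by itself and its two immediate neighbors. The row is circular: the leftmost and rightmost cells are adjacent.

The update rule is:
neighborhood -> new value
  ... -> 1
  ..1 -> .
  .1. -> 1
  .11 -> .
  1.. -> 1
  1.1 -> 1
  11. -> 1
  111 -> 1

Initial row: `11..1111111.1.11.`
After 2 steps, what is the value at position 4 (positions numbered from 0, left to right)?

.

.11..111111111.11
1.11..111111111.1
position 4 holds .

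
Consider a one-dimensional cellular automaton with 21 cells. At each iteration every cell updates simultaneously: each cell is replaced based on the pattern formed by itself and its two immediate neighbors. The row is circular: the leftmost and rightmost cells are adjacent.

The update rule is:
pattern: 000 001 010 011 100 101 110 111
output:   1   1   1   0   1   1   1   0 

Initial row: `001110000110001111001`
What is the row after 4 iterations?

111000011000111100000

iteration 1: 110011111011110001111
iteration 2: 011100001100011110000
iteration 3: 100111110111100011111
iteration 4: 111000011000111100000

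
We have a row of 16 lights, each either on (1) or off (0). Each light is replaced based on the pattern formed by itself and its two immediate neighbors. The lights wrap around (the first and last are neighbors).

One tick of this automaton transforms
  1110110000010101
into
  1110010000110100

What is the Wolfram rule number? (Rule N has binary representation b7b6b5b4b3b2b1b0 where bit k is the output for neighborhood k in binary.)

position 0: 111 → 1  (bit 7 = 1)
position 2: 110 → 1  (bit 6 = 1)
position 3: 101 → 0  (bit 5 = 0)
position 6: 100 → 0  (bit 4 = 0)
position 4: 011 → 0  (bit 3 = 0)
position 11: 010 → 1  (bit 2 = 1)
position 10: 001 → 1  (bit 1 = 1)
position 7: 000 → 0  (bit 0 = 0)
bits b7..b0 = 11000110 = 198

198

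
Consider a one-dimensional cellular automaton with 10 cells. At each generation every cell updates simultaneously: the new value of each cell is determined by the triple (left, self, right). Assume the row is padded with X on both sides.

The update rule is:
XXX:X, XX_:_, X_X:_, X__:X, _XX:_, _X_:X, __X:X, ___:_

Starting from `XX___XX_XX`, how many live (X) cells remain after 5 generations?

6

X_X_X____X
__X_XX__X_
XXX___XXX_
XX_X_X_X__
X__X_X_XXX
count of X: 6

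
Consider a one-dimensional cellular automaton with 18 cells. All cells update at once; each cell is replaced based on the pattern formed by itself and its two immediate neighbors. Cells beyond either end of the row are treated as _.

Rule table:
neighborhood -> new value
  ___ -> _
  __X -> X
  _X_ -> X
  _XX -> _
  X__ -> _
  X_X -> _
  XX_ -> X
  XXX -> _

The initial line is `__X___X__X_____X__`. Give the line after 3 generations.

generation 1: _XX__XX_XX____XX__
generation 2: X_X_X_X__X___X_X__
generation 3: X_X_X_X_XX__XX_X__

X_X_X_X_XX__XX_X__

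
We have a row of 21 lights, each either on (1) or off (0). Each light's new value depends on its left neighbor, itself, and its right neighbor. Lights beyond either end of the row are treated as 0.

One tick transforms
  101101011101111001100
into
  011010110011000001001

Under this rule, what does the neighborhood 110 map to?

At position 3 the neighborhood is 110; the next row has 0 there.

0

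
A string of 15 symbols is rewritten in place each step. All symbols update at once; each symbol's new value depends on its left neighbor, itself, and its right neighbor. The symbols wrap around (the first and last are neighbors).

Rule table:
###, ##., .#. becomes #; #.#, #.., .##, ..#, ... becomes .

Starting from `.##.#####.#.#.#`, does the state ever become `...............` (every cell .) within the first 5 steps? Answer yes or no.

step 1: ..#..####.#.#.#
step 2: ..#...###.#.#.#
step 3: ..#....##.#.#.#
step 4: ..#.....#.#.#.#
step 5: ..#.....#.#.#.#
step 5 is ..#.....#.#.#.#, still not uniform .

no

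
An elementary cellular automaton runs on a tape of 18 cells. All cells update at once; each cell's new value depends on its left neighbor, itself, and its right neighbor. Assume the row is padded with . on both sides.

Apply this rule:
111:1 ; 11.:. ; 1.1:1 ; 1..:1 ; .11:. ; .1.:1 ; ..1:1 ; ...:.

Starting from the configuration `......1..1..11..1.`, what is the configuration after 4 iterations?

..1.1.1.1.11111111

.....1111111..1111
....1.11111.11.11.
...111.111.1..1..1
..1.1.1.1.11111111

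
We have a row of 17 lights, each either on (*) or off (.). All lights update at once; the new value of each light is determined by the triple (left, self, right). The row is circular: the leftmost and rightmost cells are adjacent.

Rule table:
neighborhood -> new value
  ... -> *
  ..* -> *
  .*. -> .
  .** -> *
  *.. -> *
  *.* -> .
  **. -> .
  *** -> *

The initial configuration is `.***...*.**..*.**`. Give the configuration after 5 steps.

.**.***..*.**..*.
**..**.**..*.**.*
*.***..*.**..*..*
..**.**..*.**.***
***..*.**..*..**.

***..*.**..*..**.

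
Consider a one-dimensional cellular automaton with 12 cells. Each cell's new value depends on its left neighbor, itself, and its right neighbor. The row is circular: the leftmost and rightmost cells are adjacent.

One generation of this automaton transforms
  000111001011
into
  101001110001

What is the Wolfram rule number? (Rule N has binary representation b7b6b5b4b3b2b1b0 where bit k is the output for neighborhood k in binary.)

82

position 4: 111 → 0  (bit 7 = 0)
position 5: 110 → 1  (bit 6 = 1)
position 9: 101 → 0  (bit 5 = 0)
position 0: 100 → 1  (bit 4 = 1)
position 3: 011 → 0  (bit 3 = 0)
position 8: 010 → 0  (bit 2 = 0)
position 2: 001 → 1  (bit 1 = 1)
position 1: 000 → 0  (bit 0 = 0)
bits b7..b0 = 01010010 = 82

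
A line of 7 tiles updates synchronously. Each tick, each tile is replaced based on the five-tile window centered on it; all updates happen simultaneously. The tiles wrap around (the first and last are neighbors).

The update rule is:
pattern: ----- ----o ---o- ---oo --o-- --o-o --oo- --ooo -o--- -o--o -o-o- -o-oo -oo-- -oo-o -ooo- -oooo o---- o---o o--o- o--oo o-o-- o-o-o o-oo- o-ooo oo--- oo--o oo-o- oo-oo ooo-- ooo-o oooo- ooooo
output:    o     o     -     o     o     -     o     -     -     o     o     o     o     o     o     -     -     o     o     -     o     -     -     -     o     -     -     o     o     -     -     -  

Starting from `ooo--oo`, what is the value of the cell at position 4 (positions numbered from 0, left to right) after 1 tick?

-

tick 1: --o----
position 4 holds -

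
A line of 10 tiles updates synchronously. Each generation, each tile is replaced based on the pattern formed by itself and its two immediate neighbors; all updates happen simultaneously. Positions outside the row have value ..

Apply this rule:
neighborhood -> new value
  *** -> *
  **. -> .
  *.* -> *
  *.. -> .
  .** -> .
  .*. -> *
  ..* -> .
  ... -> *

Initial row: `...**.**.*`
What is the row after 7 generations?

**...*..**
...*.*....
**.***.***
..*.*.*.*.
*.*******.
**.*****..
..*.***..*

..*.***..*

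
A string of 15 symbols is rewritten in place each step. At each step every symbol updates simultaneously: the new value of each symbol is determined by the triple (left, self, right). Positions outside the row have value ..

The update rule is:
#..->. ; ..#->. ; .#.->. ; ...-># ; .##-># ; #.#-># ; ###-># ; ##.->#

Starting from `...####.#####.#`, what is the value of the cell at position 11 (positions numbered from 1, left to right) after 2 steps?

#

##.###########.
##############.
position 11 holds #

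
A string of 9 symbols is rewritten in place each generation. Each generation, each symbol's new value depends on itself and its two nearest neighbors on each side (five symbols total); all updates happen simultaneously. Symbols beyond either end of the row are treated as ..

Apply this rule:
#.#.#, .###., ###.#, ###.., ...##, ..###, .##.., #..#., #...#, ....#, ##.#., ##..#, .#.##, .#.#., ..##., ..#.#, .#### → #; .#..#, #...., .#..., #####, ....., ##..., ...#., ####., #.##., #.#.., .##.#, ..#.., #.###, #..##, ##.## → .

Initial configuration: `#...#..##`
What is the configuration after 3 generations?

..#....##
#....####
...####.#

...####.#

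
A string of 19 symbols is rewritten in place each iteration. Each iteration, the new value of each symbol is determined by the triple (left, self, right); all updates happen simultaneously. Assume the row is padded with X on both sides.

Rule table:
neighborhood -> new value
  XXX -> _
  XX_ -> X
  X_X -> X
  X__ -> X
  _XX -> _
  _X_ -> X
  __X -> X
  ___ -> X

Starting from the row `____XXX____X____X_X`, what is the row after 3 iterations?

XXX__XXXXXXXXXXXX__

XXXX__XXXXXXXXXXXX_
___XXX___________XX
XXX__XXXXXXXXXXXX__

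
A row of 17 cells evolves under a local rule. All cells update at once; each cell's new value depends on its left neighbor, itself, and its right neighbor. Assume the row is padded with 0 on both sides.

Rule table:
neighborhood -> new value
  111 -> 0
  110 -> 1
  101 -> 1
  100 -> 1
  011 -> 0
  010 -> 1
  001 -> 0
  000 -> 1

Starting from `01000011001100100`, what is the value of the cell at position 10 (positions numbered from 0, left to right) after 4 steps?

1

step 1: 01111001100110111
step 2: 00001100110011001
step 3: 11100110011001101
step 4: 00110011001100111
position 10 holds 1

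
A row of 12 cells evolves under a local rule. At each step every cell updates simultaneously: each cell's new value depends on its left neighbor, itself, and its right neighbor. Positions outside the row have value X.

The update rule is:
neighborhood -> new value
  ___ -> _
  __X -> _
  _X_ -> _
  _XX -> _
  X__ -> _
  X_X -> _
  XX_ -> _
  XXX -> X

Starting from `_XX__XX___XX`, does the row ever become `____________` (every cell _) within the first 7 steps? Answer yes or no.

yes

___________X
____________
all cells are _ at step 2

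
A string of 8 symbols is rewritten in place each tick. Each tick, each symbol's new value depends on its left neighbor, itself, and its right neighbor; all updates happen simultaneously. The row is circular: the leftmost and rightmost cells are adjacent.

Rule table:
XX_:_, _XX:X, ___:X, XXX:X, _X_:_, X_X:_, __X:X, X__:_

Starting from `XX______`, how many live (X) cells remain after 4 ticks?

tick 1: X__XXXXX
tick 2: __XXXXXX
tick 3: _XXXXXX_
tick 4: XXXXXX__
count of X: 6

6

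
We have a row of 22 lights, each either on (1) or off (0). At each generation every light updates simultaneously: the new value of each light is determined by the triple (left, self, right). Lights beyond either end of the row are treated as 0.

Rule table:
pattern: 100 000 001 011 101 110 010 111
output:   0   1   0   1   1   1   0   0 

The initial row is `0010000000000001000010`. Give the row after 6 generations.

1000101011010011111101

1000111111111100011000
0010100000000101011011
1001001111110010111111
0000001000010001100001
1111100011000101101100
1000101011010011111101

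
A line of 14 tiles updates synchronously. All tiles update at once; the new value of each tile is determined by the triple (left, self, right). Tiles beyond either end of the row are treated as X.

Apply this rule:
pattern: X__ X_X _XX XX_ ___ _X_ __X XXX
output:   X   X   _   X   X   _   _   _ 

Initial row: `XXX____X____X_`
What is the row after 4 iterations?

___XX___XX__XX

__XXXX__XXX__X
X____XX___XX__
XXXX__XXX__XX_
___XX___XX__XX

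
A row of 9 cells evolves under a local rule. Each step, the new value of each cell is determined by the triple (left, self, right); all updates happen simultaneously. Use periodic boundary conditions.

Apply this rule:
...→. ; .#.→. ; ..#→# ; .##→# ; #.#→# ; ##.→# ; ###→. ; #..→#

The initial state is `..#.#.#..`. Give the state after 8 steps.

.#######.

.#.#.#.#.
#.#.#.#.#
##.#.#.##
.##.#.##.
####.####
...###...
..##.##..
.#######.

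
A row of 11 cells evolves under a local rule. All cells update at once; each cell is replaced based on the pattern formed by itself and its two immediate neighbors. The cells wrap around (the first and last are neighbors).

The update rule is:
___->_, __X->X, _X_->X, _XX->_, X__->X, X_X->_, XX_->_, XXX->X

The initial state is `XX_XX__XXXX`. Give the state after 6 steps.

X____XX_XXX
_X__X____XX
_XXXXX__X__
X_XXX_XXXX_
X__X___XX__
XXXXX_X__XX

XXXXX_X__XX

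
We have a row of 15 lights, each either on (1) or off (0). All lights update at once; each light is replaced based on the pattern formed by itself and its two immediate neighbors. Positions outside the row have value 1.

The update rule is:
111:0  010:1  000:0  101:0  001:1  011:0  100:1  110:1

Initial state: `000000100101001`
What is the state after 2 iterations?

100001111101110
110010000100010

110010000100010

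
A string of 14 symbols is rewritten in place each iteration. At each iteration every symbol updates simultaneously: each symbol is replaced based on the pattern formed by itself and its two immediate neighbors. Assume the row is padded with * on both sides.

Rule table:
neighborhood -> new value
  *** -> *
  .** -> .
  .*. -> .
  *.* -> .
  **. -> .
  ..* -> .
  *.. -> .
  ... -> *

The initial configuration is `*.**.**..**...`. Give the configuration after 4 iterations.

...******.....

............*.
.**********...
..********..*.
...******.....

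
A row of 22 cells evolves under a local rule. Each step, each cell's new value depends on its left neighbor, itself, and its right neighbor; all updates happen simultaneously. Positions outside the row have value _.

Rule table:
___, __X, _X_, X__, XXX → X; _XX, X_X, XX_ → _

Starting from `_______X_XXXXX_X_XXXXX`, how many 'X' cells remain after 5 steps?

step 1: XXXXXXXX__XXX__X__XXX_
step 2: _XXXXXX_XX_X_XXXXX_X_X
step 3: X_XXXX_____X__XXX__X_X
step 4: X__XX_XXXXXXXX_X_XXX_X
step 5: XXX____XXXXXX__X__X__X
count of X: 12

12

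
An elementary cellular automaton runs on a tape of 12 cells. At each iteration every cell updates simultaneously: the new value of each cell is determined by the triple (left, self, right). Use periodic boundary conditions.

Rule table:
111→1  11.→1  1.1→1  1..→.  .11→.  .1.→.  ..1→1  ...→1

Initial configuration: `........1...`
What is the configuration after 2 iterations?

11111111.1.1

iteration 1: 11111111..11
iteration 2: 11111111.1.1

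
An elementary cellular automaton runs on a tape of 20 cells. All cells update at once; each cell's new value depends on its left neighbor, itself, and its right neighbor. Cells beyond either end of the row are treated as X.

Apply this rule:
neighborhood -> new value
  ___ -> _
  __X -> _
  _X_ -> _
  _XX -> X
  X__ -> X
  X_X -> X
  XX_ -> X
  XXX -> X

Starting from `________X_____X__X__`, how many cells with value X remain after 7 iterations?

X________X_____X__X_
XX________X_____X__X
XXX________X_____X_X
XXXX________X_____XX
XXXXX________X____XX
XXXXXX________X___XX
XXXXXXX________X__XX
count of X: 10

10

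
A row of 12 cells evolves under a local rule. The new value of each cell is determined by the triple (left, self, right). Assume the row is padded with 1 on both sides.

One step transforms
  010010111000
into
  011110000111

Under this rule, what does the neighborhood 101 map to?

0

At position 0 the neighborhood is 101; the next row has 0 there.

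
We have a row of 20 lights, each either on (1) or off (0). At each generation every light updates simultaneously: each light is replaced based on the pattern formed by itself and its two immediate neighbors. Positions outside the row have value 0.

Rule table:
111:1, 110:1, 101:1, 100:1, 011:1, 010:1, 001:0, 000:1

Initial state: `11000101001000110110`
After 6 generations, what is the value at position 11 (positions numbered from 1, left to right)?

1

11110111101110111111
11111111111111111111
11111111111111111111  (fixed point — unchanged through generation 6)
position 11 holds 1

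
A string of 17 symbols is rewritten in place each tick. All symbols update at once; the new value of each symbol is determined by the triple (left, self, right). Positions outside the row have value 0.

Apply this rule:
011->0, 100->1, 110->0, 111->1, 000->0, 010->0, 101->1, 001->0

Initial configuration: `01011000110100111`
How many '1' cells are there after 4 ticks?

4

00100100001010010
00010010000101001
00001001000010100
00000100100001010
count of 1: 4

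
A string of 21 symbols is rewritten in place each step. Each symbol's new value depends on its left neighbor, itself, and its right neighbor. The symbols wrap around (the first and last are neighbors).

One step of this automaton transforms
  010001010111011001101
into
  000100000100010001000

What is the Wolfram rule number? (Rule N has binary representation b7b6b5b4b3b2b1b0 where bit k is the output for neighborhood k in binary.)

position 10: 111 → 0  (bit 7 = 0)
position 11: 110 → 0  (bit 6 = 0)
position 0: 101 → 0  (bit 5 = 0)
position 2: 100 → 0  (bit 4 = 0)
position 9: 011 → 1  (bit 3 = 1)
position 1: 010 → 0  (bit 2 = 0)
position 4: 001 → 0  (bit 1 = 0)
position 3: 000 → 1  (bit 0 = 1)
bits b7..b0 = 00001001 = 9

9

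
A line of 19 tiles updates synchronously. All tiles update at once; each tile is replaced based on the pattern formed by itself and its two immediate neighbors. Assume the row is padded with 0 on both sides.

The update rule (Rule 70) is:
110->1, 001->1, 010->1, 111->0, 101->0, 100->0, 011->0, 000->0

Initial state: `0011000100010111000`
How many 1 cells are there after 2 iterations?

9

0101001100110001000
1101010101010011000
count of 1: 9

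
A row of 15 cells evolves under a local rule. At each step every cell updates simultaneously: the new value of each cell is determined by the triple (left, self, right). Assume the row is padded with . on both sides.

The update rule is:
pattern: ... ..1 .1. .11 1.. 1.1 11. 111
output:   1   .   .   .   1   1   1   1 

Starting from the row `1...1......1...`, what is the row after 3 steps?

step 1: .11..11111..111
step 2: ..11..11111..11
step 3: 1..11..11111..1

1..11..11111..1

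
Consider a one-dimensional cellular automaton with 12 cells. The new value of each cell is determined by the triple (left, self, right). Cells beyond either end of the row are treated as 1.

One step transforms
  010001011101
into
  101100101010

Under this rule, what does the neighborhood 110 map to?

0

At position 9 the neighborhood is 110; the next row has 0 there.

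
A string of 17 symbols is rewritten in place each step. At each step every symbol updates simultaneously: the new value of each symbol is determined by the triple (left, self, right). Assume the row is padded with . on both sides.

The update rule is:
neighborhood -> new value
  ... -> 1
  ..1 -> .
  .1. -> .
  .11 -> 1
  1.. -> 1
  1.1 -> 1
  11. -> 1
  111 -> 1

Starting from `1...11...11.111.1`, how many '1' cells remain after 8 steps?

16

step 1: .11.1111.1111111.
step 2: .1111111111111111
step 3: .1111111111111111  (fixed point — unchanged through step 8)
count of 1: 16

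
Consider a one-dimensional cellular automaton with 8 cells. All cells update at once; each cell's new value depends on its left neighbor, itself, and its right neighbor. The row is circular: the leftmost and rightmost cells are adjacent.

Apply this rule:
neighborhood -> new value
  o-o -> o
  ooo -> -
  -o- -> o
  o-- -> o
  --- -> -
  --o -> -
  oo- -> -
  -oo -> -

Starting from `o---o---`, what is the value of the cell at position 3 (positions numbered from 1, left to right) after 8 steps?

-

oo--oo--
--o---o-
--oo--oo
o---o---  (repeats step 0; period 4)
step 8: o---o---
position 3 holds -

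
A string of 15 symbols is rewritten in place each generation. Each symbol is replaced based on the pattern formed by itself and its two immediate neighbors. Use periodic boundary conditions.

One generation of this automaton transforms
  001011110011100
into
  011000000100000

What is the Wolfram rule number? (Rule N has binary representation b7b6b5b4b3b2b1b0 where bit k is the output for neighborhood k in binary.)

6

position 5: 111 → 0  (bit 7 = 0)
position 7: 110 → 0  (bit 6 = 0)
position 3: 101 → 0  (bit 5 = 0)
position 8: 100 → 0  (bit 4 = 0)
position 4: 011 → 0  (bit 3 = 0)
position 2: 010 → 1  (bit 2 = 1)
position 1: 001 → 1  (bit 1 = 1)
position 0: 000 → 0  (bit 0 = 0)
bits b7..b0 = 00000110 = 6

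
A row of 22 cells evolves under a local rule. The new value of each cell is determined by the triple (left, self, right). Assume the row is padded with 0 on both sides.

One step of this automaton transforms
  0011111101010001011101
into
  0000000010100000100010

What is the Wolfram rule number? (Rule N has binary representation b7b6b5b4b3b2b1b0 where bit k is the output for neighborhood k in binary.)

32

position 3: 111 → 0  (bit 7 = 0)
position 7: 110 → 0  (bit 6 = 0)
position 8: 101 → 1  (bit 5 = 1)
position 12: 100 → 0  (bit 4 = 0)
position 2: 011 → 0  (bit 3 = 0)
position 9: 010 → 0  (bit 2 = 0)
position 1: 001 → 0  (bit 1 = 0)
position 0: 000 → 0  (bit 0 = 0)
bits b7..b0 = 00100000 = 32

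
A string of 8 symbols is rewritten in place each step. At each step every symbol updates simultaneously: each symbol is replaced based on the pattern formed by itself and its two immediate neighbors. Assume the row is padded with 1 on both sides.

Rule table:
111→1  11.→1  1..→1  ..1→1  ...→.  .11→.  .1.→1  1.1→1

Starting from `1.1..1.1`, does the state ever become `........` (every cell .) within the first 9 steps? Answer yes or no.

1111111.
11111111
11111111  (fixed point — unchanged through step 9)
step 9 is 11111111, still not uniform .

no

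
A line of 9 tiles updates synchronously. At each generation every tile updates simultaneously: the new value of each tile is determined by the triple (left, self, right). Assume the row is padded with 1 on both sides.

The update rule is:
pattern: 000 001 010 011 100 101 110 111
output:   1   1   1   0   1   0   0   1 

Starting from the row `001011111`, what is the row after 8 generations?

011111101

generation 1: 111001111
generation 2: 110110111
generation 3: 100000011
generation 4: 011111101
generation 5: 001111000
generation 6: 110110111  (repeats generation 2; period 4)
generation 8: 011111101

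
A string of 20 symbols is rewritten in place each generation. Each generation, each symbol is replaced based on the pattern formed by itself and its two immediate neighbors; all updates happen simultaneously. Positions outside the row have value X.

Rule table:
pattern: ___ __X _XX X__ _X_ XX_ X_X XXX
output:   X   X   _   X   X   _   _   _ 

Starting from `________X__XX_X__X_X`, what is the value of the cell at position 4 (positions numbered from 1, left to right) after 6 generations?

generation 1: XXXXXXXXXXX___XXXX__
generation 2: ___________XXX____XX
generation 3: XXXXXXXXXXX___XXXX__  (repeats generation 1; period 2)
generation 6: ___________XXX____XX
position 4 holds _

_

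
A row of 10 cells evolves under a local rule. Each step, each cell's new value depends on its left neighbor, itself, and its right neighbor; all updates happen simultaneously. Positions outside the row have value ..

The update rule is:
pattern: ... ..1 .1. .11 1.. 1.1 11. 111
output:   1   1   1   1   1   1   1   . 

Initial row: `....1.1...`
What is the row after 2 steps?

1111111111
1........1

1........1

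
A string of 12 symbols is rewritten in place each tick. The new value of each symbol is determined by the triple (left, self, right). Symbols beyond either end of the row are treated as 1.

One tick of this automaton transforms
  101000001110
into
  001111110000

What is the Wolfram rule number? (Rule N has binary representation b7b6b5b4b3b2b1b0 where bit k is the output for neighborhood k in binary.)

23

position 9: 111 → 0  (bit 7 = 0)
position 0: 110 → 0  (bit 6 = 0)
position 1: 101 → 0  (bit 5 = 0)
position 3: 100 → 1  (bit 4 = 1)
position 8: 011 → 0  (bit 3 = 0)
position 2: 010 → 1  (bit 2 = 1)
position 7: 001 → 1  (bit 1 = 1)
position 4: 000 → 1  (bit 0 = 1)
bits b7..b0 = 00010111 = 23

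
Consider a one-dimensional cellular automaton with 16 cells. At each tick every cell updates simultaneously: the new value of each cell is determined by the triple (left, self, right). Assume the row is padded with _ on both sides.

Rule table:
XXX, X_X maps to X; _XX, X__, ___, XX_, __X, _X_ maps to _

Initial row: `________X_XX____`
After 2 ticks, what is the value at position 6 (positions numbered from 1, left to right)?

_________X______
________________
position 6 holds _

_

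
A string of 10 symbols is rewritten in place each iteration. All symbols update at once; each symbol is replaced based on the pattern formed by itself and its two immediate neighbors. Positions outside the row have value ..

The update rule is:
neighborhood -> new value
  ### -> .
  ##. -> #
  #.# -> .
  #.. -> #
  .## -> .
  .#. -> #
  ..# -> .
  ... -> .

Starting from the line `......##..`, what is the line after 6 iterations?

.......##.
........##
.........#
.........#  (fixed point — unchanged through iteration 6)

.........#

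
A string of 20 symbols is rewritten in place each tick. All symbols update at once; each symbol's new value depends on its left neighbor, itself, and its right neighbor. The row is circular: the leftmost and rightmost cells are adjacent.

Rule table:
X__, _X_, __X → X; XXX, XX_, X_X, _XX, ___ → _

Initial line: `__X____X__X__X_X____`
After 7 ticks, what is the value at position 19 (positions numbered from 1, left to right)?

X

_XXX__XXXXXXXX_XX___
X___XX___________X__
XX_X__X_________XXXX
___XXXXX_______X____
__X_____X_____XXX___
_XXX___XXX___X___X__
X___X_X___X_XXX_XXX_
position 19 holds X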